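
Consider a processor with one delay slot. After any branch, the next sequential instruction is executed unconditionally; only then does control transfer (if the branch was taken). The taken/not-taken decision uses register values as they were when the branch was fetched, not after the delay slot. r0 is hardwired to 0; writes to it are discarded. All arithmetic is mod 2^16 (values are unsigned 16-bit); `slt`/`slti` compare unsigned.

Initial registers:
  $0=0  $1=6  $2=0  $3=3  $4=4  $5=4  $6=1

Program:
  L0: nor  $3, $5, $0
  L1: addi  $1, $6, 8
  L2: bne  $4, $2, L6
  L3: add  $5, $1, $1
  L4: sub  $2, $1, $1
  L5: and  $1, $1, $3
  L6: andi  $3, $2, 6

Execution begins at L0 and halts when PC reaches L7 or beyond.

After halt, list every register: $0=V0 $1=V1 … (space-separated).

$0=0 $1=9 $2=0 $3=0 $4=4 $5=18 $6=1

[0] nor  $3, $5, $0  →  {$0:0, $1:6, $2:0, $3:65531, $4:4, $5:4, $6:1}
[1] addi  $1, $6, 8  →  {$0:0, $1:9, $2:0, $3:65531, $4:4, $5:4, $6:1}
[2] bne  $4, $2, L6  →  {$0:0, $1:9, $2:0, $3:65531, $4:4, $5:4, $6:1}  ⟨branch taken⟩
[3] add  $5, $1, $1  →  {$0:0, $1:9, $2:0, $3:65531, $4:4, $5:18, $6:1}
[6] andi  $3, $2, 6  →  {$0:0, $1:9, $2:0, $3:0, $4:4, $5:18, $6:1}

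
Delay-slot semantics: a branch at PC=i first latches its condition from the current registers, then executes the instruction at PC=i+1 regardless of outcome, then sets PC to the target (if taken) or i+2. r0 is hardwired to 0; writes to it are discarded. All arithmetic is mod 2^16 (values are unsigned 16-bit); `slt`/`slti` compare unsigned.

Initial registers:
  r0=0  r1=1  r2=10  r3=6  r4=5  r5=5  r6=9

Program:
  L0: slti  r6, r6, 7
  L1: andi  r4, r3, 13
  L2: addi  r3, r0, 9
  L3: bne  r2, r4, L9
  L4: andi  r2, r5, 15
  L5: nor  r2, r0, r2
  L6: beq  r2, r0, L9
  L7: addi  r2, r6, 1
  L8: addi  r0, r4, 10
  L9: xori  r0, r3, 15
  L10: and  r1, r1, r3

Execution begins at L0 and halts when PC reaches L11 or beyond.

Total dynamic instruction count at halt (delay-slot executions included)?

7

#0 slti  r6, r6, 7 ; 0/1/10/6/5/5/0
#1 andi  r4, r3, 13 ; 0/1/10/6/4/5/0
#2 addi  r3, r0, 9 ; 0/1/10/9/4/5/0
#3 bne  r2, r4, L9 ; 0/1/10/9/4/5/0 ; →target
#4 andi  r2, r5, 15 ; 0/1/5/9/4/5/0
#9 xori  r0, r3, 15 ; 0/1/5/9/4/5/0
#10 and  r1, r1, r3 ; 0/1/5/9/4/5/0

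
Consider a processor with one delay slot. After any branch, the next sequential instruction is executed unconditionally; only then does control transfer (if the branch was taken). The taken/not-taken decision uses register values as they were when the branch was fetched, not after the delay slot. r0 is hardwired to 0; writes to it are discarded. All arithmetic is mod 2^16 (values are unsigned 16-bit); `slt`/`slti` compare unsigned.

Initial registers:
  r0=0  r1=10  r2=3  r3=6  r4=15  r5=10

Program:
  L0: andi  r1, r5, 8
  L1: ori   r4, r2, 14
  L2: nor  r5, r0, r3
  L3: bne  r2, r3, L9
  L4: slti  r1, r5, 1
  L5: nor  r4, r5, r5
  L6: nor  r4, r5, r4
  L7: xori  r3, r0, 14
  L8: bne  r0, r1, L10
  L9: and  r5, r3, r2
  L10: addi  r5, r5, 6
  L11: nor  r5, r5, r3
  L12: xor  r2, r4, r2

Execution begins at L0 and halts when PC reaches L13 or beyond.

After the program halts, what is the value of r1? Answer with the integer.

0

PC=0  andi  r1, r5, 8        | r0=0 r1=8 r2=3 r3=6 r4=15 r5=10
PC=1  ori   r4, r2, 14       | r0=0 r1=8 r2=3 r3=6 r4=15 r5=10
PC=2  nor  r5, r0, r3        | r0=0 r1=8 r2=3 r3=6 r4=15 r5=65529
PC=3  bne  r2, r3, L9        | r0=0 r1=8 r2=3 r3=6 r4=15 r5=65529  [TAKEN]
PC=4  slti  r1, r5, 1        | r0=0 r1=0 r2=3 r3=6 r4=15 r5=65529
PC=9  and  r5, r3, r2        | r0=0 r1=0 r2=3 r3=6 r4=15 r5=2
PC=10 addi  r5, r5, 6        | r0=0 r1=0 r2=3 r3=6 r4=15 r5=8
PC=11 nor  r5, r5, r3        | r0=0 r1=0 r2=3 r3=6 r4=15 r5=65521
PC=12 xor  r2, r4, r2        | r0=0 r1=0 r2=12 r3=6 r4=15 r5=65521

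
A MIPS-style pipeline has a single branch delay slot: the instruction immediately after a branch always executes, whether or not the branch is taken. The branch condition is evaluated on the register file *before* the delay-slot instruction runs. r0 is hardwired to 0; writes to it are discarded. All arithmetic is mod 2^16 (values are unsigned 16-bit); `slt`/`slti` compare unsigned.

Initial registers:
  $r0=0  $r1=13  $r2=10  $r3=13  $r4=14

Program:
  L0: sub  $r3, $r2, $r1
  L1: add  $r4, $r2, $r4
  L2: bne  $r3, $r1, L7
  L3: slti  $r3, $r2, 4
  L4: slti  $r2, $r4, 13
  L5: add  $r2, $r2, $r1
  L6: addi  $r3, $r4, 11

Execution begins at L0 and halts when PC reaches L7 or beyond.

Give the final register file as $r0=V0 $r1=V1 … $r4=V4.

  step pc=0: sub  $r3, $r2, $r1  regs=(0,13,10,65533,14)
  step pc=1: add  $r4, $r2, $r4  regs=(0,13,10,65533,24)
  step pc=2: bne  $r3, $r1, L7  cond=T  regs=(0,13,10,65533,24)
  step pc=3: slti  $r3, $r2, 4  regs=(0,13,10,0,24)

$r0=0 $r1=13 $r2=10 $r3=0 $r4=24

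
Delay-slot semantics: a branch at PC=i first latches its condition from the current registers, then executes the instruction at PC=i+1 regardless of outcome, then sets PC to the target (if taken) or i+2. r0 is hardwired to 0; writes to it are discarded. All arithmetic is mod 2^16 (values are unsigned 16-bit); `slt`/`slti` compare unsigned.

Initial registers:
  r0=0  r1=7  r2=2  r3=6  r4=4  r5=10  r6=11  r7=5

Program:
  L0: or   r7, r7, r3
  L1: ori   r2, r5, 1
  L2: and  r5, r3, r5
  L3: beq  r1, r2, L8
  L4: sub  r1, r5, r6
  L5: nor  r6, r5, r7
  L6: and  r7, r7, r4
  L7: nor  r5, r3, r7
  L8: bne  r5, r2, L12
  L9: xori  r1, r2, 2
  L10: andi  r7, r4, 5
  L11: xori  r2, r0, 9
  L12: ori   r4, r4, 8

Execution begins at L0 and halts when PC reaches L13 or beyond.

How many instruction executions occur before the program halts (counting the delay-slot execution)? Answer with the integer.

  step pc=0: or   r7, r7, r3  regs=(0,7,2,6,4,10,11,7)
  step pc=1: ori   r2, r5, 1  regs=(0,7,11,6,4,10,11,7)
  step pc=2: and  r5, r3, r5  regs=(0,7,11,6,4,2,11,7)
  step pc=3: beq  r1, r2, L8  cond=F  regs=(0,7,11,6,4,2,11,7)
  step pc=4: sub  r1, r5, r6  regs=(0,65527,11,6,4,2,11,7)
  step pc=5: nor  r6, r5, r7  regs=(0,65527,11,6,4,2,65528,7)
  step pc=6: and  r7, r7, r4  regs=(0,65527,11,6,4,2,65528,4)
  step pc=7: nor  r5, r3, r7  regs=(0,65527,11,6,4,65529,65528,4)
  step pc=8: bne  r5, r2, L12  cond=T  regs=(0,65527,11,6,4,65529,65528,4)
  step pc=9: xori  r1, r2, 2  regs=(0,9,11,6,4,65529,65528,4)
  step pc=12: ori   r4, r4, 8  regs=(0,9,11,6,12,65529,65528,4)

11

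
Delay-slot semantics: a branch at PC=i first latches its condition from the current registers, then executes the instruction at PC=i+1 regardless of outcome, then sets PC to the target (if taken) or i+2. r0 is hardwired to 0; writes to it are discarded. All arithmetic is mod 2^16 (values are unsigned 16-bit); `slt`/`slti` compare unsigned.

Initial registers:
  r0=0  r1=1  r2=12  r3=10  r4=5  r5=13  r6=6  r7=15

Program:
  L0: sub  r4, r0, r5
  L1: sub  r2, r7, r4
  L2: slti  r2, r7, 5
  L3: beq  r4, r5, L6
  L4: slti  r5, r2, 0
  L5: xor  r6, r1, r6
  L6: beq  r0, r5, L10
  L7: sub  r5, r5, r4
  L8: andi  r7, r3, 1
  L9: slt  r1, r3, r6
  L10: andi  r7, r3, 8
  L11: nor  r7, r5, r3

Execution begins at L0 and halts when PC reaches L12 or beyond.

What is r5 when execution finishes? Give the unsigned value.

13

#0 sub  r4, r0, r5 ; 0/1/12/10/65523/13/6/15
#1 sub  r2, r7, r4 ; 0/1/28/10/65523/13/6/15
#2 slti  r2, r7, 5 ; 0/1/0/10/65523/13/6/15
#3 beq  r4, r5, L6 ; 0/1/0/10/65523/13/6/15 ; →fallthru
#4 slti  r5, r2, 0 ; 0/1/0/10/65523/0/6/15
#5 xor  r6, r1, r6 ; 0/1/0/10/65523/0/7/15
#6 beq  r0, r5, L10 ; 0/1/0/10/65523/0/7/15 ; →target
#7 sub  r5, r5, r4 ; 0/1/0/10/65523/13/7/15
#10 andi  r7, r3, 8 ; 0/1/0/10/65523/13/7/8
#11 nor  r7, r5, r3 ; 0/1/0/10/65523/13/7/65520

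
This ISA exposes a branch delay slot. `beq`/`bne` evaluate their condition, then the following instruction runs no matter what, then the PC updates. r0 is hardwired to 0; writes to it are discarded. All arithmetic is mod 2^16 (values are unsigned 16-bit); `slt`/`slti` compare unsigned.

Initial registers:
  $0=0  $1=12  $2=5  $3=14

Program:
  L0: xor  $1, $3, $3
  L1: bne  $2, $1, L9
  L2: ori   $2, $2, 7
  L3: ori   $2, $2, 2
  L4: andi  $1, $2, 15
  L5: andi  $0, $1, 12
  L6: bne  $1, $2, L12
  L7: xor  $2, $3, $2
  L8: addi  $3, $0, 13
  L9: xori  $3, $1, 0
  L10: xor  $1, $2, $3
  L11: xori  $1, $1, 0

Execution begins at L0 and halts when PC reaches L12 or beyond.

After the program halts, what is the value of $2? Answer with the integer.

7

[0] xor  $1, $3, $3  →  {$0:0, $1:0, $2:5, $3:14}
[1] bne  $2, $1, L9  →  {$0:0, $1:0, $2:5, $3:14}  ⟨branch taken⟩
[2] ori   $2, $2, 7  →  {$0:0, $1:0, $2:7, $3:14}
[9] xori  $3, $1, 0  →  {$0:0, $1:0, $2:7, $3:0}
[10] xor  $1, $2, $3  →  {$0:0, $1:7, $2:7, $3:0}
[11] xori  $1, $1, 0  →  {$0:0, $1:7, $2:7, $3:0}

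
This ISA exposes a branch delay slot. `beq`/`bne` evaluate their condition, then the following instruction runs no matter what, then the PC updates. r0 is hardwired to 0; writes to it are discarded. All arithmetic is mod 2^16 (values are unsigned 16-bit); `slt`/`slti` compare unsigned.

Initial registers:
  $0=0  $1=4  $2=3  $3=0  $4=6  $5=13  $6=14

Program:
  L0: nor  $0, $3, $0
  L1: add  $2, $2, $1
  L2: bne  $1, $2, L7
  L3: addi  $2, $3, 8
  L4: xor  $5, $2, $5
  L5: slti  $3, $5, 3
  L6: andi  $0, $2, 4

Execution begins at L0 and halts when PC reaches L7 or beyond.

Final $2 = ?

8

  step pc=0: nor  $0, $3, $0  regs=(0,4,3,0,6,13,14)
  step pc=1: add  $2, $2, $1  regs=(0,4,7,0,6,13,14)
  step pc=2: bne  $1, $2, L7  cond=T  regs=(0,4,7,0,6,13,14)
  step pc=3: addi  $2, $3, 8  regs=(0,4,8,0,6,13,14)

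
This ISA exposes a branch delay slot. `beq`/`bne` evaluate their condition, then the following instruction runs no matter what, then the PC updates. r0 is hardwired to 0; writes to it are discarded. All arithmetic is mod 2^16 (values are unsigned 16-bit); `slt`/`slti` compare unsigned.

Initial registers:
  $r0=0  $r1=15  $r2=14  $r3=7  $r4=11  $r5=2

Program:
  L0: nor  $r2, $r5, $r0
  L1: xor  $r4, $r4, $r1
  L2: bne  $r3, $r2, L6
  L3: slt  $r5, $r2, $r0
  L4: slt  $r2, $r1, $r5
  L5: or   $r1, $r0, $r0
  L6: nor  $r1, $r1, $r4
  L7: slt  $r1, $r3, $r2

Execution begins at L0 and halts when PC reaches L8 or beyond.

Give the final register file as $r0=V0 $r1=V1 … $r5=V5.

  step pc=0: nor  $r2, $r5, $r0  regs=(0,15,65533,7,11,2)
  step pc=1: xor  $r4, $r4, $r1  regs=(0,15,65533,7,4,2)
  step pc=2: bne  $r3, $r2, L6  cond=T  regs=(0,15,65533,7,4,2)
  step pc=3: slt  $r5, $r2, $r0  regs=(0,15,65533,7,4,0)
  step pc=6: nor  $r1, $r1, $r4  regs=(0,65520,65533,7,4,0)
  step pc=7: slt  $r1, $r3, $r2  regs=(0,1,65533,7,4,0)

$r0=0 $r1=1 $r2=65533 $r3=7 $r4=4 $r5=0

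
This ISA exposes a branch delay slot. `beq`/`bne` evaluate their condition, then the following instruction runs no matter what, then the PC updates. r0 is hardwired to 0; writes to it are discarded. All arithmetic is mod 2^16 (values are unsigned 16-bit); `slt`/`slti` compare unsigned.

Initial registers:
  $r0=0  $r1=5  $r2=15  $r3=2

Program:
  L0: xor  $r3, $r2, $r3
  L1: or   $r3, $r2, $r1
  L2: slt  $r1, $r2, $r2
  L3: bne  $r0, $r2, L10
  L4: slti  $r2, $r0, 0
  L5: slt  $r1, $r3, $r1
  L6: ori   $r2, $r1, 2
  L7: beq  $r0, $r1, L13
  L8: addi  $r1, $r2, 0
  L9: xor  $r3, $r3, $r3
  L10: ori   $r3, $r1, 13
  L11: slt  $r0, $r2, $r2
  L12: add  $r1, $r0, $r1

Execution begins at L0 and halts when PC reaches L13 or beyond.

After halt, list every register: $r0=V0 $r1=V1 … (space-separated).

#0 xor  $r3, $r2, $r3 ; 0/5/15/13
#1 or   $r3, $r2, $r1 ; 0/5/15/15
#2 slt  $r1, $r2, $r2 ; 0/0/15/15
#3 bne  $r0, $r2, L10 ; 0/0/15/15 ; →target
#4 slti  $r2, $r0, 0 ; 0/0/0/15
#10 ori   $r3, $r1, 13 ; 0/0/0/13
#11 slt  $r0, $r2, $r2 ; 0/0/0/13
#12 add  $r1, $r0, $r1 ; 0/0/0/13

$r0=0 $r1=0 $r2=0 $r3=13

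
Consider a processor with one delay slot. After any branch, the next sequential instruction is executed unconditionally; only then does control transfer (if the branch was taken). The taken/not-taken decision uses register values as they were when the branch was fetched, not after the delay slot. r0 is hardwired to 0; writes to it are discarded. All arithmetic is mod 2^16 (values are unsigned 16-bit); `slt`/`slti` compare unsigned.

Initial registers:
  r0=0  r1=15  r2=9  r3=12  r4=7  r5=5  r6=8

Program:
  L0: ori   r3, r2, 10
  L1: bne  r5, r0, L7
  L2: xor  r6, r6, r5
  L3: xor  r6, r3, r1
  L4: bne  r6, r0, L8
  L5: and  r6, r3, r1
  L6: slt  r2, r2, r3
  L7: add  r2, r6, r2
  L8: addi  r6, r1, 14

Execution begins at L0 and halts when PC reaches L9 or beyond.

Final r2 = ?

22

[0] ori   r3, r2, 10  →  {r0:0, r1:15, r2:9, r3:11, r4:7, r5:5, r6:8}
[1] bne  r5, r0, L7  →  {r0:0, r1:15, r2:9, r3:11, r4:7, r5:5, r6:8}  ⟨branch taken⟩
[2] xor  r6, r6, r5  →  {r0:0, r1:15, r2:9, r3:11, r4:7, r5:5, r6:13}
[7] add  r2, r6, r2  →  {r0:0, r1:15, r2:22, r3:11, r4:7, r5:5, r6:13}
[8] addi  r6, r1, 14  →  {r0:0, r1:15, r2:22, r3:11, r4:7, r5:5, r6:29}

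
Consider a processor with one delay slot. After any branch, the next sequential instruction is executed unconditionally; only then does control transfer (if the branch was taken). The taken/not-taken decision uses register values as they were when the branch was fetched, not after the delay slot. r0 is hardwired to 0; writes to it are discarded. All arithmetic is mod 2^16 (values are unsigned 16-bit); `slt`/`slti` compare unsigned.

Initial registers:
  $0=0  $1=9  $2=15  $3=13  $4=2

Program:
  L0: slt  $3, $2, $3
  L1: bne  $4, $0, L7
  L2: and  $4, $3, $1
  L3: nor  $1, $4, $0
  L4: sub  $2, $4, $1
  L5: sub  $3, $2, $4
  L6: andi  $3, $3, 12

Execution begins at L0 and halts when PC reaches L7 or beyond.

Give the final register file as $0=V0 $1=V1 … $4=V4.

$0=0 $1=9 $2=15 $3=0 $4=0

PC=0  slt  $3, $2, $3        | $0=0 $1=9 $2=15 $3=0 $4=2
PC=1  bne  $4, $0, L7        | $0=0 $1=9 $2=15 $3=0 $4=2  [TAKEN]
PC=2  and  $4, $3, $1        | $0=0 $1=9 $2=15 $3=0 $4=0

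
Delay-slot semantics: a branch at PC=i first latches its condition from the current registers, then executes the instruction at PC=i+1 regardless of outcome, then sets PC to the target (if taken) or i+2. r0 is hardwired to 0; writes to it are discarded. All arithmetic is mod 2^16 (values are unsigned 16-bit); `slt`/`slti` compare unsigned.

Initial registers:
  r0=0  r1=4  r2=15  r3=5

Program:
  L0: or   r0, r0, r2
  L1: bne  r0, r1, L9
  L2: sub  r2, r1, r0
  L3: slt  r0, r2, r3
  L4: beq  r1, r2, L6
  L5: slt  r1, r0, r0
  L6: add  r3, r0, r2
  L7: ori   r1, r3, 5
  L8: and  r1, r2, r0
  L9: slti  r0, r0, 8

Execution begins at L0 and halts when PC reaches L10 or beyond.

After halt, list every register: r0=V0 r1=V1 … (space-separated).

r0=0 r1=4 r2=4 r3=5

PC=0  or   r0, r0, r2        | r0=0 r1=4 r2=15 r3=5
PC=1  bne  r0, r1, L9        | r0=0 r1=4 r2=15 r3=5  [TAKEN]
PC=2  sub  r2, r1, r0        | r0=0 r1=4 r2=4 r3=5
PC=9  slti  r0, r0, 8        | r0=0 r1=4 r2=4 r3=5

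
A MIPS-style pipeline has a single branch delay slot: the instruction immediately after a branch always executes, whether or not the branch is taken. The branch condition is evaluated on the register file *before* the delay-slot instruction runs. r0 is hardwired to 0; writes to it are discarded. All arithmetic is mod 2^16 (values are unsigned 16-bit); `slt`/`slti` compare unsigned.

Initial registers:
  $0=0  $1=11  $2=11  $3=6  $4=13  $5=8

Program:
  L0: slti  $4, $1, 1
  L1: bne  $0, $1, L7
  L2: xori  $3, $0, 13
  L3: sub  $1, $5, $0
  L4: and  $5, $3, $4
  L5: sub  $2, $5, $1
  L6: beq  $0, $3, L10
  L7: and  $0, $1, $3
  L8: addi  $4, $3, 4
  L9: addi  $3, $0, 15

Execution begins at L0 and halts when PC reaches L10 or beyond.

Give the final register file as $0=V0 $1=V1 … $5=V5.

$0=0 $1=11 $2=11 $3=15 $4=17 $5=8

  step pc=0: slti  $4, $1, 1  regs=(0,11,11,6,0,8)
  step pc=1: bne  $0, $1, L7  cond=T  regs=(0,11,11,6,0,8)
  step pc=2: xori  $3, $0, 13  regs=(0,11,11,13,0,8)
  step pc=7: and  $0, $1, $3  regs=(0,11,11,13,0,8)
  step pc=8: addi  $4, $3, 4  regs=(0,11,11,13,17,8)
  step pc=9: addi  $3, $0, 15  regs=(0,11,11,15,17,8)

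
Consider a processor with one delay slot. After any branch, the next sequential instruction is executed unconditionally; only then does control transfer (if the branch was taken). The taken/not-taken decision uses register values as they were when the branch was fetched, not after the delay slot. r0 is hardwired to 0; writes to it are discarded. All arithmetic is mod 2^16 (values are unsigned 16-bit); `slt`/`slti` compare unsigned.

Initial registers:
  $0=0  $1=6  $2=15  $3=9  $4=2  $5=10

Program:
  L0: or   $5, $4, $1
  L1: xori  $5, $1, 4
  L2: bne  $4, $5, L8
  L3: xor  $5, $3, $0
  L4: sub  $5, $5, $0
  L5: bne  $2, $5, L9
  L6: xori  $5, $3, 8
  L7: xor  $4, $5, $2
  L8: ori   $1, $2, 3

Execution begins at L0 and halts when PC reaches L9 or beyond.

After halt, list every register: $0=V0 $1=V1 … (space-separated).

PC=0  or   $5, $4, $1        | $0=0 $1=6 $2=15 $3=9 $4=2 $5=6
PC=1  xori  $5, $1, 4        | $0=0 $1=6 $2=15 $3=9 $4=2 $5=2
PC=2  bne  $4, $5, L8        | $0=0 $1=6 $2=15 $3=9 $4=2 $5=2  [not taken]
PC=3  xor  $5, $3, $0        | $0=0 $1=6 $2=15 $3=9 $4=2 $5=9
PC=4  sub  $5, $5, $0        | $0=0 $1=6 $2=15 $3=9 $4=2 $5=9
PC=5  bne  $2, $5, L9        | $0=0 $1=6 $2=15 $3=9 $4=2 $5=9  [TAKEN]
PC=6  xori  $5, $3, 8        | $0=0 $1=6 $2=15 $3=9 $4=2 $5=1

$0=0 $1=6 $2=15 $3=9 $4=2 $5=1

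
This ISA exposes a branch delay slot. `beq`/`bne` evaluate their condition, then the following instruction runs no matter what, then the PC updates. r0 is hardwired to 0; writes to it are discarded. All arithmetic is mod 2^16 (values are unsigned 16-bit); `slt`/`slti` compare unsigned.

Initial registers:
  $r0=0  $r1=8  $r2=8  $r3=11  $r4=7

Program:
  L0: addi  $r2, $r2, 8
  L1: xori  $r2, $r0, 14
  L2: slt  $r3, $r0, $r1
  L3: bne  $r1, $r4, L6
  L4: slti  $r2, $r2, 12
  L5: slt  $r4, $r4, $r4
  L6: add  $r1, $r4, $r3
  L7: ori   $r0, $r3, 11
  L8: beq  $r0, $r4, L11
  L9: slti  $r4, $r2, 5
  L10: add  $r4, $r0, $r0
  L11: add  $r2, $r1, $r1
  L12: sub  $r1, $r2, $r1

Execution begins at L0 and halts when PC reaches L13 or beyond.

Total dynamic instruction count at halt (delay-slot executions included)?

12

[0] addi  $r2, $r2, 8  →  {$r0:0, $r1:8, $r2:16, $r3:11, $r4:7}
[1] xori  $r2, $r0, 14  →  {$r0:0, $r1:8, $r2:14, $r3:11, $r4:7}
[2] slt  $r3, $r0, $r1  →  {$r0:0, $r1:8, $r2:14, $r3:1, $r4:7}
[3] bne  $r1, $r4, L6  →  {$r0:0, $r1:8, $r2:14, $r3:1, $r4:7}  ⟨branch taken⟩
[4] slti  $r2, $r2, 12  →  {$r0:0, $r1:8, $r2:0, $r3:1, $r4:7}
[6] add  $r1, $r4, $r3  →  {$r0:0, $r1:8, $r2:0, $r3:1, $r4:7}
[7] ori   $r0, $r3, 11  →  {$r0:0, $r1:8, $r2:0, $r3:1, $r4:7}
[8] beq  $r0, $r4, L11  →  {$r0:0, $r1:8, $r2:0, $r3:1, $r4:7}  ⟨branch fallthrough⟩
[9] slti  $r4, $r2, 5  →  {$r0:0, $r1:8, $r2:0, $r3:1, $r4:1}
[10] add  $r4, $r0, $r0  →  {$r0:0, $r1:8, $r2:0, $r3:1, $r4:0}
[11] add  $r2, $r1, $r1  →  {$r0:0, $r1:8, $r2:16, $r3:1, $r4:0}
[12] sub  $r1, $r2, $r1  →  {$r0:0, $r1:8, $r2:16, $r3:1, $r4:0}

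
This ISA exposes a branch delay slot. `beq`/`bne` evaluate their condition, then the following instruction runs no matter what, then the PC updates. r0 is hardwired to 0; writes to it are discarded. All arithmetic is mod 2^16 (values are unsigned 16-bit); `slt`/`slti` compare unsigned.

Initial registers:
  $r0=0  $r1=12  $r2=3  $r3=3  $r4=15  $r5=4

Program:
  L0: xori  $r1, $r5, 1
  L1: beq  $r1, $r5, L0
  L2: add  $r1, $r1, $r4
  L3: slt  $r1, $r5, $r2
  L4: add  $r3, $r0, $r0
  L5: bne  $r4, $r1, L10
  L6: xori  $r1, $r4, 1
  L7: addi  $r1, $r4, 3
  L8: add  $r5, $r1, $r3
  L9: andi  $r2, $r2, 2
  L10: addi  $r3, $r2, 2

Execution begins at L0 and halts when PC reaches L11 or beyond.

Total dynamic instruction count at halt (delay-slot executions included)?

PC=0  xori  $r1, $r5, 1      | $r0=0 $r1=5 $r2=3 $r3=3 $r4=15 $r5=4
PC=1  beq  $r1, $r5, L0      | $r0=0 $r1=5 $r2=3 $r3=3 $r4=15 $r5=4  [not taken]
PC=2  add  $r1, $r1, $r4     | $r0=0 $r1=20 $r2=3 $r3=3 $r4=15 $r5=4
PC=3  slt  $r1, $r5, $r2     | $r0=0 $r1=0 $r2=3 $r3=3 $r4=15 $r5=4
PC=4  add  $r3, $r0, $r0     | $r0=0 $r1=0 $r2=3 $r3=0 $r4=15 $r5=4
PC=5  bne  $r4, $r1, L10     | $r0=0 $r1=0 $r2=3 $r3=0 $r4=15 $r5=4  [TAKEN]
PC=6  xori  $r1, $r4, 1      | $r0=0 $r1=14 $r2=3 $r3=0 $r4=15 $r5=4
PC=10 addi  $r3, $r2, 2      | $r0=0 $r1=14 $r2=3 $r3=5 $r4=15 $r5=4

8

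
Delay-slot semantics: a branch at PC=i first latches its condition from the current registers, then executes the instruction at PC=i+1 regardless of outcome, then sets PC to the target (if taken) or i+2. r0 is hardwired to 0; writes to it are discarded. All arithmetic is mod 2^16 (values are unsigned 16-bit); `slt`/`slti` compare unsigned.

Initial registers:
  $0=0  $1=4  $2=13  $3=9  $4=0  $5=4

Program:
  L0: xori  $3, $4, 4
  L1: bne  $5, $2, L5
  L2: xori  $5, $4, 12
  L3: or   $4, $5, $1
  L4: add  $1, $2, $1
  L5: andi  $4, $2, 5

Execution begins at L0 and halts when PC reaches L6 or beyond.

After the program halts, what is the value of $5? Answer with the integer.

  step pc=0: xori  $3, $4, 4  regs=(0,4,13,4,0,4)
  step pc=1: bne  $5, $2, L5  cond=T  regs=(0,4,13,4,0,4)
  step pc=2: xori  $5, $4, 12  regs=(0,4,13,4,0,12)
  step pc=5: andi  $4, $2, 5  regs=(0,4,13,4,5,12)

12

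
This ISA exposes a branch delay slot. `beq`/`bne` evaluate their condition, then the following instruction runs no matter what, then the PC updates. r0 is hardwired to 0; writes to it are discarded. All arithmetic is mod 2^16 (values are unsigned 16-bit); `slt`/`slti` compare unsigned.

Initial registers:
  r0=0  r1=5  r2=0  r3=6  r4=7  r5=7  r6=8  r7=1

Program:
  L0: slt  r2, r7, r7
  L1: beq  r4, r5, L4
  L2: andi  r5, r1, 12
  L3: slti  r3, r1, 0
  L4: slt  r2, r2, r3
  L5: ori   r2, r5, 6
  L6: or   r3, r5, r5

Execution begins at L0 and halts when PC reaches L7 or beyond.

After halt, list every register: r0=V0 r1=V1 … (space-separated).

[0] slt  r2, r7, r7  →  {r0:0, r1:5, r2:0, r3:6, r4:7, r5:7, r6:8, r7:1}
[1] beq  r4, r5, L4  →  {r0:0, r1:5, r2:0, r3:6, r4:7, r5:7, r6:8, r7:1}  ⟨branch taken⟩
[2] andi  r5, r1, 12  →  {r0:0, r1:5, r2:0, r3:6, r4:7, r5:4, r6:8, r7:1}
[4] slt  r2, r2, r3  →  {r0:0, r1:5, r2:1, r3:6, r4:7, r5:4, r6:8, r7:1}
[5] ori   r2, r5, 6  →  {r0:0, r1:5, r2:6, r3:6, r4:7, r5:4, r6:8, r7:1}
[6] or   r3, r5, r5  →  {r0:0, r1:5, r2:6, r3:4, r4:7, r5:4, r6:8, r7:1}

r0=0 r1=5 r2=6 r3=4 r4=7 r5=4 r6=8 r7=1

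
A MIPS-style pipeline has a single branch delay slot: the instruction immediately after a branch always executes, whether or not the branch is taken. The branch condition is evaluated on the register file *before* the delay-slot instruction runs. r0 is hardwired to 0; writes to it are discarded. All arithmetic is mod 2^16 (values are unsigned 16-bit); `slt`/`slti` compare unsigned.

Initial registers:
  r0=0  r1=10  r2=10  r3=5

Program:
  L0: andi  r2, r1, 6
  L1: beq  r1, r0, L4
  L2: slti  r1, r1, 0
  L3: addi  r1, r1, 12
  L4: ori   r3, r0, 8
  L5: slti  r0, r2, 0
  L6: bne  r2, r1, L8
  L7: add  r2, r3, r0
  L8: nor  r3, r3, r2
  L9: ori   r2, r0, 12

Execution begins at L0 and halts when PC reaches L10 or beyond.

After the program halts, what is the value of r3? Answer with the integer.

65527

PC=0  andi  r2, r1, 6        | r0=0 r1=10 r2=2 r3=5
PC=1  beq  r1, r0, L4        | r0=0 r1=10 r2=2 r3=5  [not taken]
PC=2  slti  r1, r1, 0        | r0=0 r1=0 r2=2 r3=5
PC=3  addi  r1, r1, 12       | r0=0 r1=12 r2=2 r3=5
PC=4  ori   r3, r0, 8        | r0=0 r1=12 r2=2 r3=8
PC=5  slti  r0, r2, 0        | r0=0 r1=12 r2=2 r3=8
PC=6  bne  r2, r1, L8        | r0=0 r1=12 r2=2 r3=8  [TAKEN]
PC=7  add  r2, r3, r0        | r0=0 r1=12 r2=8 r3=8
PC=8  nor  r3, r3, r2        | r0=0 r1=12 r2=8 r3=65527
PC=9  ori   r2, r0, 12       | r0=0 r1=12 r2=12 r3=65527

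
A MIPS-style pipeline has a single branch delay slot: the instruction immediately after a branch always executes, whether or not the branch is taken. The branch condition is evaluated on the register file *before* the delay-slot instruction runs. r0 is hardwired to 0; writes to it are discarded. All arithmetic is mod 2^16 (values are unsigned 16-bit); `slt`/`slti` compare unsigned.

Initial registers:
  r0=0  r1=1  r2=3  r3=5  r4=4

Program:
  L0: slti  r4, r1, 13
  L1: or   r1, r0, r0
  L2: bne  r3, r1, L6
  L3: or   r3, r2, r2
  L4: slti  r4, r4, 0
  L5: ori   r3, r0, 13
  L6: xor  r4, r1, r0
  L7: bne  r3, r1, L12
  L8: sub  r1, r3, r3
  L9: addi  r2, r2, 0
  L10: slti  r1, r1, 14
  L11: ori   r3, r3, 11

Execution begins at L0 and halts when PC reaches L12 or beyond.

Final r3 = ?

3

  step pc=0: slti  r4, r1, 13  regs=(0,1,3,5,1)
  step pc=1: or   r1, r0, r0  regs=(0,0,3,5,1)
  step pc=2: bne  r3, r1, L6  cond=T  regs=(0,0,3,5,1)
  step pc=3: or   r3, r2, r2  regs=(0,0,3,3,1)
  step pc=6: xor  r4, r1, r0  regs=(0,0,3,3,0)
  step pc=7: bne  r3, r1, L12  cond=T  regs=(0,0,3,3,0)
  step pc=8: sub  r1, r3, r3  regs=(0,0,3,3,0)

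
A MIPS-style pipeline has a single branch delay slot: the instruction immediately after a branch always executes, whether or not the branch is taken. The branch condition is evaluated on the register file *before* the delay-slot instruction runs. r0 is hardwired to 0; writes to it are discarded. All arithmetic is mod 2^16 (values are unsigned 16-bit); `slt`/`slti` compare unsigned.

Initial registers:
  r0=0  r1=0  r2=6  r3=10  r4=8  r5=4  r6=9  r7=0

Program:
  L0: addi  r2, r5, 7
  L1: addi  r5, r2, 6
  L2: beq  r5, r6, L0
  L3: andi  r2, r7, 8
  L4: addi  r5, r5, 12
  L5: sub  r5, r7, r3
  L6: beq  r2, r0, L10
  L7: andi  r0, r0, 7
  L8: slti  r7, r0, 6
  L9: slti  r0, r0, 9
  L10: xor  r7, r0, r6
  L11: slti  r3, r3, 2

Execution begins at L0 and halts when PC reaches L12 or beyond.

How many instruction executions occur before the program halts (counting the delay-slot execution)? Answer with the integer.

[0] addi  r2, r5, 7  →  {r0:0, r1:0, r2:11, r3:10, r4:8, r5:4, r6:9, r7:0}
[1] addi  r5, r2, 6  →  {r0:0, r1:0, r2:11, r3:10, r4:8, r5:17, r6:9, r7:0}
[2] beq  r5, r6, L0  →  {r0:0, r1:0, r2:11, r3:10, r4:8, r5:17, r6:9, r7:0}  ⟨branch fallthrough⟩
[3] andi  r2, r7, 8  →  {r0:0, r1:0, r2:0, r3:10, r4:8, r5:17, r6:9, r7:0}
[4] addi  r5, r5, 12  →  {r0:0, r1:0, r2:0, r3:10, r4:8, r5:29, r6:9, r7:0}
[5] sub  r5, r7, r3  →  {r0:0, r1:0, r2:0, r3:10, r4:8, r5:65526, r6:9, r7:0}
[6] beq  r2, r0, L10  →  {r0:0, r1:0, r2:0, r3:10, r4:8, r5:65526, r6:9, r7:0}  ⟨branch taken⟩
[7] andi  r0, r0, 7  →  {r0:0, r1:0, r2:0, r3:10, r4:8, r5:65526, r6:9, r7:0}
[10] xor  r7, r0, r6  →  {r0:0, r1:0, r2:0, r3:10, r4:8, r5:65526, r6:9, r7:9}
[11] slti  r3, r3, 2  →  {r0:0, r1:0, r2:0, r3:0, r4:8, r5:65526, r6:9, r7:9}

10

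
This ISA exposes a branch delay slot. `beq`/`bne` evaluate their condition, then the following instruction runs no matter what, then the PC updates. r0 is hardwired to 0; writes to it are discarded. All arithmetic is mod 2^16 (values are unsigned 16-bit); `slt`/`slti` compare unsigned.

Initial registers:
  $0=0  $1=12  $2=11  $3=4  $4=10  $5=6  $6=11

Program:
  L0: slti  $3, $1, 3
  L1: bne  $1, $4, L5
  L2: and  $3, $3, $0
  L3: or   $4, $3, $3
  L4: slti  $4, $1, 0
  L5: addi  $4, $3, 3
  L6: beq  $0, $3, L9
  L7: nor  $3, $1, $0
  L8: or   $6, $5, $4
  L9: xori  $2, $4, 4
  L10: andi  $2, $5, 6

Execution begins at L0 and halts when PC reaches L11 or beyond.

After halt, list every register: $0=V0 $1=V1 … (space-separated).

PC=0  slti  $3, $1, 3        | $0=0 $1=12 $2=11 $3=0 $4=10 $5=6 $6=11
PC=1  bne  $1, $4, L5        | $0=0 $1=12 $2=11 $3=0 $4=10 $5=6 $6=11  [TAKEN]
PC=2  and  $3, $3, $0        | $0=0 $1=12 $2=11 $3=0 $4=10 $5=6 $6=11
PC=5  addi  $4, $3, 3        | $0=0 $1=12 $2=11 $3=0 $4=3 $5=6 $6=11
PC=6  beq  $0, $3, L9        | $0=0 $1=12 $2=11 $3=0 $4=3 $5=6 $6=11  [TAKEN]
PC=7  nor  $3, $1, $0        | $0=0 $1=12 $2=11 $3=65523 $4=3 $5=6 $6=11
PC=9  xori  $2, $4, 4        | $0=0 $1=12 $2=7 $3=65523 $4=3 $5=6 $6=11
PC=10 andi  $2, $5, 6        | $0=0 $1=12 $2=6 $3=65523 $4=3 $5=6 $6=11

$0=0 $1=12 $2=6 $3=65523 $4=3 $5=6 $6=11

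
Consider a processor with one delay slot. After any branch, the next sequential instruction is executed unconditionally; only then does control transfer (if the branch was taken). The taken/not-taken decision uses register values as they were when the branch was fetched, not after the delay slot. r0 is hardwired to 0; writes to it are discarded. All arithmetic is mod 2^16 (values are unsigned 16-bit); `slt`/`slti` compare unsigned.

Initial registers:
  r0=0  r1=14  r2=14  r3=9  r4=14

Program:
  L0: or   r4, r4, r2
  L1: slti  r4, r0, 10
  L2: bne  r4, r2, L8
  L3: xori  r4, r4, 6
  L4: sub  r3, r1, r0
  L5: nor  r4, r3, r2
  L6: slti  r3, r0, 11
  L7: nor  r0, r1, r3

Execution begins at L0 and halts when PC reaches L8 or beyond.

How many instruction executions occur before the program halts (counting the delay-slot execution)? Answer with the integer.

4

  step pc=0: or   r4, r4, r2  regs=(0,14,14,9,14)
  step pc=1: slti  r4, r0, 10  regs=(0,14,14,9,1)
  step pc=2: bne  r4, r2, L8  cond=T  regs=(0,14,14,9,1)
  step pc=3: xori  r4, r4, 6  regs=(0,14,14,9,7)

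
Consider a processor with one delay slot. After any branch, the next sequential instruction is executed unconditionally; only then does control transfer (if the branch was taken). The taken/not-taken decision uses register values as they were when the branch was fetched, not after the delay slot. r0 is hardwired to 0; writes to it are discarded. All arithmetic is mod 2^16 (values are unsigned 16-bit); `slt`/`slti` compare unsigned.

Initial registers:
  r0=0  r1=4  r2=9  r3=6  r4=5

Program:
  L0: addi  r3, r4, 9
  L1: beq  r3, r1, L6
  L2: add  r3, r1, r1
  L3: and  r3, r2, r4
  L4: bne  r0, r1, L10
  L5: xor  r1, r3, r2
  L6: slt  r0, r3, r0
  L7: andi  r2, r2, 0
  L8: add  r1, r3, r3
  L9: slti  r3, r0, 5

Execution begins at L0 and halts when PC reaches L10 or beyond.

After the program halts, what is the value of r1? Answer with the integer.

8

[0] addi  r3, r4, 9  →  {r0:0, r1:4, r2:9, r3:14, r4:5}
[1] beq  r3, r1, L6  →  {r0:0, r1:4, r2:9, r3:14, r4:5}  ⟨branch fallthrough⟩
[2] add  r3, r1, r1  →  {r0:0, r1:4, r2:9, r3:8, r4:5}
[3] and  r3, r2, r4  →  {r0:0, r1:4, r2:9, r3:1, r4:5}
[4] bne  r0, r1, L10  →  {r0:0, r1:4, r2:9, r3:1, r4:5}  ⟨branch taken⟩
[5] xor  r1, r3, r2  →  {r0:0, r1:8, r2:9, r3:1, r4:5}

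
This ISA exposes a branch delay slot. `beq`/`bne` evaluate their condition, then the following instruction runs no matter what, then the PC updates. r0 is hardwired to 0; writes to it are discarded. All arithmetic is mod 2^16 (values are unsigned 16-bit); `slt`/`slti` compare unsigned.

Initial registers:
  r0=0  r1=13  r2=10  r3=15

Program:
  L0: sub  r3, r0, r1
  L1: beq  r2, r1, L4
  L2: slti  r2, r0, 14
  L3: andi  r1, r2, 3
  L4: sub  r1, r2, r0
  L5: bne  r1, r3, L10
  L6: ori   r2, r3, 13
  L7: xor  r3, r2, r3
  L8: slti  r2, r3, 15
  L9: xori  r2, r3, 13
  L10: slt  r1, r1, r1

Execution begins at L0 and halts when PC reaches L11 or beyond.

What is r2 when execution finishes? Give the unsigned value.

[0] sub  r3, r0, r1  →  {r0:0, r1:13, r2:10, r3:65523}
[1] beq  r2, r1, L4  →  {r0:0, r1:13, r2:10, r3:65523}  ⟨branch fallthrough⟩
[2] slti  r2, r0, 14  →  {r0:0, r1:13, r2:1, r3:65523}
[3] andi  r1, r2, 3  →  {r0:0, r1:1, r2:1, r3:65523}
[4] sub  r1, r2, r0  →  {r0:0, r1:1, r2:1, r3:65523}
[5] bne  r1, r3, L10  →  {r0:0, r1:1, r2:1, r3:65523}  ⟨branch taken⟩
[6] ori   r2, r3, 13  →  {r0:0, r1:1, r2:65535, r3:65523}
[10] slt  r1, r1, r1  →  {r0:0, r1:0, r2:65535, r3:65523}

65535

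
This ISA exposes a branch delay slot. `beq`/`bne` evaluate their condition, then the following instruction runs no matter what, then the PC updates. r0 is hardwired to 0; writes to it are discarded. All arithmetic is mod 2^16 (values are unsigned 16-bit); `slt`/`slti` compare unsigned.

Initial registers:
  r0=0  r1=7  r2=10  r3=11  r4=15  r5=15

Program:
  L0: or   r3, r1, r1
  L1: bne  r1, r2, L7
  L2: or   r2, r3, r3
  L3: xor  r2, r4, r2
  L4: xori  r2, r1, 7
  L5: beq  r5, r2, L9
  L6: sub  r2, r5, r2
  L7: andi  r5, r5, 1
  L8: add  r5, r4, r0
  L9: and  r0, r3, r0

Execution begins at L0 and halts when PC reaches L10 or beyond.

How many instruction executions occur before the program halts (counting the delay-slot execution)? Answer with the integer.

#0 or   r3, r1, r1 ; 0/7/10/7/15/15
#1 bne  r1, r2, L7 ; 0/7/10/7/15/15 ; →target
#2 or   r2, r3, r3 ; 0/7/7/7/15/15
#7 andi  r5, r5, 1 ; 0/7/7/7/15/1
#8 add  r5, r4, r0 ; 0/7/7/7/15/15
#9 and  r0, r3, r0 ; 0/7/7/7/15/15

6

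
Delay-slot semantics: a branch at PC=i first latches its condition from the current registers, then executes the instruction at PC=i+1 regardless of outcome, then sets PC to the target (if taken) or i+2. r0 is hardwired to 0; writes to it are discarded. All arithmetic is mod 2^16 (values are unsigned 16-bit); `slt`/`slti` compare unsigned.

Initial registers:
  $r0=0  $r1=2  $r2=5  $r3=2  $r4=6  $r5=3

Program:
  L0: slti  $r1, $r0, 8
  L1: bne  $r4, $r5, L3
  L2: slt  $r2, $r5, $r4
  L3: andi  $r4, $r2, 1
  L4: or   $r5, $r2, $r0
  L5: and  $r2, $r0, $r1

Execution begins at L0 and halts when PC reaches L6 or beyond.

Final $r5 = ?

1

#0 slti  $r1, $r0, 8 ; 0/1/5/2/6/3
#1 bne  $r4, $r5, L3 ; 0/1/5/2/6/3 ; →target
#2 slt  $r2, $r5, $r4 ; 0/1/1/2/6/3
#3 andi  $r4, $r2, 1 ; 0/1/1/2/1/3
#4 or   $r5, $r2, $r0 ; 0/1/1/2/1/1
#5 and  $r2, $r0, $r1 ; 0/1/0/2/1/1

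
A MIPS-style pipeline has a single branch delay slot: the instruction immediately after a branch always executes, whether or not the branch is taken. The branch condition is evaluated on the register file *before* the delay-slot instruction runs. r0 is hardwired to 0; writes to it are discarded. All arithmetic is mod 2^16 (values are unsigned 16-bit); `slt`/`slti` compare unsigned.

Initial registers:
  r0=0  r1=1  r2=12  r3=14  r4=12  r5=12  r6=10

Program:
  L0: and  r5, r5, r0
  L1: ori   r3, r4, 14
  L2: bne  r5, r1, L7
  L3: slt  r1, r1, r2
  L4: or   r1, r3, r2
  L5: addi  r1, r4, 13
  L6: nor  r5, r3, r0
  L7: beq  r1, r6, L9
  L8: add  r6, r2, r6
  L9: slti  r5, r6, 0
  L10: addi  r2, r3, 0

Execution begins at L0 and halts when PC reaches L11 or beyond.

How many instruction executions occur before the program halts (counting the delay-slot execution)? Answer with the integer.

8

[0] and  r5, r5, r0  →  {r0:0, r1:1, r2:12, r3:14, r4:12, r5:0, r6:10}
[1] ori   r3, r4, 14  →  {r0:0, r1:1, r2:12, r3:14, r4:12, r5:0, r6:10}
[2] bne  r5, r1, L7  →  {r0:0, r1:1, r2:12, r3:14, r4:12, r5:0, r6:10}  ⟨branch taken⟩
[3] slt  r1, r1, r2  →  {r0:0, r1:1, r2:12, r3:14, r4:12, r5:0, r6:10}
[7] beq  r1, r6, L9  →  {r0:0, r1:1, r2:12, r3:14, r4:12, r5:0, r6:10}  ⟨branch fallthrough⟩
[8] add  r6, r2, r6  →  {r0:0, r1:1, r2:12, r3:14, r4:12, r5:0, r6:22}
[9] slti  r5, r6, 0  →  {r0:0, r1:1, r2:12, r3:14, r4:12, r5:0, r6:22}
[10] addi  r2, r3, 0  →  {r0:0, r1:1, r2:14, r3:14, r4:12, r5:0, r6:22}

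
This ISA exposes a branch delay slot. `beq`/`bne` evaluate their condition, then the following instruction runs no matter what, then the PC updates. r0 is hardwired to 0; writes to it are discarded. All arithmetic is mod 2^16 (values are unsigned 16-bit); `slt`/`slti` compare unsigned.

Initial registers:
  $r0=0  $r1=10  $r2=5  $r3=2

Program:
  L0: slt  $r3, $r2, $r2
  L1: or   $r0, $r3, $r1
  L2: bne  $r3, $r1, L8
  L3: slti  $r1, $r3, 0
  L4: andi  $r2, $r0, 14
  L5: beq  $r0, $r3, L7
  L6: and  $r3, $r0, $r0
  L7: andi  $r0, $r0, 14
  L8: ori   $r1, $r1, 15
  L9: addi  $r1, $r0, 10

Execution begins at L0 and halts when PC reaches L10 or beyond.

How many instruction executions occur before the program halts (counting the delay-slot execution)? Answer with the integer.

6

  step pc=0: slt  $r3, $r2, $r2  regs=(0,10,5,0)
  step pc=1: or   $r0, $r3, $r1  regs=(0,10,5,0)
  step pc=2: bne  $r3, $r1, L8  cond=T  regs=(0,10,5,0)
  step pc=3: slti  $r1, $r3, 0  regs=(0,0,5,0)
  step pc=8: ori   $r1, $r1, 15  regs=(0,15,5,0)
  step pc=9: addi  $r1, $r0, 10  regs=(0,10,5,0)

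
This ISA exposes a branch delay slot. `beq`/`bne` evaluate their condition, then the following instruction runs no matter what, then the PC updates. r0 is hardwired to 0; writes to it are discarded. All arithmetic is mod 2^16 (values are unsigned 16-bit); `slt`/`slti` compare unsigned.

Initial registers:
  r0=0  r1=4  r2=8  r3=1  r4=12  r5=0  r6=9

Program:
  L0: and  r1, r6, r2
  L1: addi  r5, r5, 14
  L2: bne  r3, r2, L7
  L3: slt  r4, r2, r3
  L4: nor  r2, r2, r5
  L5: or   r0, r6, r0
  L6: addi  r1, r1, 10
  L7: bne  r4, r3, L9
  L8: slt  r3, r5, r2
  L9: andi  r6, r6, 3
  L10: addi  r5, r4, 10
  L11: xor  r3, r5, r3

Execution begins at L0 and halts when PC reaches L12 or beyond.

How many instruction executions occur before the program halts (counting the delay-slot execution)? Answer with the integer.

9

#0 and  r1, r6, r2 ; 0/8/8/1/12/0/9
#1 addi  r5, r5, 14 ; 0/8/8/1/12/14/9
#2 bne  r3, r2, L7 ; 0/8/8/1/12/14/9 ; →target
#3 slt  r4, r2, r3 ; 0/8/8/1/0/14/9
#7 bne  r4, r3, L9 ; 0/8/8/1/0/14/9 ; →target
#8 slt  r3, r5, r2 ; 0/8/8/0/0/14/9
#9 andi  r6, r6, 3 ; 0/8/8/0/0/14/1
#10 addi  r5, r4, 10 ; 0/8/8/0/0/10/1
#11 xor  r3, r5, r3 ; 0/8/8/10/0/10/1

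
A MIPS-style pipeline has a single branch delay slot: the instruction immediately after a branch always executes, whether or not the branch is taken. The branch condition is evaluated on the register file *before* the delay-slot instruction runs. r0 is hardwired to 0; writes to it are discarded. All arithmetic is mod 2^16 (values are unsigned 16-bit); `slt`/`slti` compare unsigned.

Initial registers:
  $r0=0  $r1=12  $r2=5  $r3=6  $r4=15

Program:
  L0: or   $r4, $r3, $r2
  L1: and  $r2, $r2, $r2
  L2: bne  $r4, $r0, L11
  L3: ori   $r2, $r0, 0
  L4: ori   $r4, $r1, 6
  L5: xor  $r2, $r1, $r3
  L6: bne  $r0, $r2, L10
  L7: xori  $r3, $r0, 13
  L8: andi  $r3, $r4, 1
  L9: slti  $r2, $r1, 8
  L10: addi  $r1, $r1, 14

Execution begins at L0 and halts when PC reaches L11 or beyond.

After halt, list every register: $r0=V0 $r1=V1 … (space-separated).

  step pc=0: or   $r4, $r3, $r2  regs=(0,12,5,6,7)
  step pc=1: and  $r2, $r2, $r2  regs=(0,12,5,6,7)
  step pc=2: bne  $r4, $r0, L11  cond=T  regs=(0,12,5,6,7)
  step pc=3: ori   $r2, $r0, 0  regs=(0,12,0,6,7)

$r0=0 $r1=12 $r2=0 $r3=6 $r4=7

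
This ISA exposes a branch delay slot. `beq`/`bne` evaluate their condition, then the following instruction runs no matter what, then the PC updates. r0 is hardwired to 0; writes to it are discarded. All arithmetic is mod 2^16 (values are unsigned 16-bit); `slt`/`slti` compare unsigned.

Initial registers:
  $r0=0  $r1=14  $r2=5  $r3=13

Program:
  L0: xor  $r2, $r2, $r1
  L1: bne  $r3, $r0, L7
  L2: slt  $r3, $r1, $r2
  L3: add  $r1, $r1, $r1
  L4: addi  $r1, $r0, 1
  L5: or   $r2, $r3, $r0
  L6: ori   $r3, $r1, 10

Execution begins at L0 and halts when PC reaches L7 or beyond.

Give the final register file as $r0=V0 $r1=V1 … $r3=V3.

$r0=0 $r1=14 $r2=11 $r3=0

  step pc=0: xor  $r2, $r2, $r1  regs=(0,14,11,13)
  step pc=1: bne  $r3, $r0, L7  cond=T  regs=(0,14,11,13)
  step pc=2: slt  $r3, $r1, $r2  regs=(0,14,11,0)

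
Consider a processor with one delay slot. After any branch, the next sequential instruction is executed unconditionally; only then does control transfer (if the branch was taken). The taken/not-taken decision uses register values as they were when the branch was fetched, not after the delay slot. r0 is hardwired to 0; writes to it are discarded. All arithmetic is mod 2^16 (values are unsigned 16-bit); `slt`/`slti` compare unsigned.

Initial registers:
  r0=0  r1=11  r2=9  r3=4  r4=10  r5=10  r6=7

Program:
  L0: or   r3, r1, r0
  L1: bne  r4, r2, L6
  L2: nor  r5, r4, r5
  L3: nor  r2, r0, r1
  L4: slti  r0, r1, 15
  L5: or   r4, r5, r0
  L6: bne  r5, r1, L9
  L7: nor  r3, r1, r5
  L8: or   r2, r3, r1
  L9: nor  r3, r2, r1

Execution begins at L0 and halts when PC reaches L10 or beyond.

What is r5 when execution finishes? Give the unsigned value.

  step pc=0: or   r3, r1, r0  regs=(0,11,9,11,10,10,7)
  step pc=1: bne  r4, r2, L6  cond=T  regs=(0,11,9,11,10,10,7)
  step pc=2: nor  r5, r4, r5  regs=(0,11,9,11,10,65525,7)
  step pc=6: bne  r5, r1, L9  cond=T  regs=(0,11,9,11,10,65525,7)
  step pc=7: nor  r3, r1, r5  regs=(0,11,9,0,10,65525,7)
  step pc=9: nor  r3, r2, r1  regs=(0,11,9,65524,10,65525,7)

65525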